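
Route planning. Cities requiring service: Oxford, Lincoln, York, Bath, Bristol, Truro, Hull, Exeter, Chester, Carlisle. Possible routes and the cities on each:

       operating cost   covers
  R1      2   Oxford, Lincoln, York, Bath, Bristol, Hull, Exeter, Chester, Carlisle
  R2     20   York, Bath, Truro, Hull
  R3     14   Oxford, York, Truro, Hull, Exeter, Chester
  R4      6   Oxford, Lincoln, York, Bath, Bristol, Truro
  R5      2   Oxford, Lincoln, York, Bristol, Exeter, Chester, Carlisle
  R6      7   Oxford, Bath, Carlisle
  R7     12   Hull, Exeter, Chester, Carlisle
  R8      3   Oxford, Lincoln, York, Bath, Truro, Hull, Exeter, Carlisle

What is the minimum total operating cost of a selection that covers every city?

5

R1, R8 cover every city at operating cost 2 + 3 = 5.
Any cover uses at least 2 routes; among all covering selections none totals below 5.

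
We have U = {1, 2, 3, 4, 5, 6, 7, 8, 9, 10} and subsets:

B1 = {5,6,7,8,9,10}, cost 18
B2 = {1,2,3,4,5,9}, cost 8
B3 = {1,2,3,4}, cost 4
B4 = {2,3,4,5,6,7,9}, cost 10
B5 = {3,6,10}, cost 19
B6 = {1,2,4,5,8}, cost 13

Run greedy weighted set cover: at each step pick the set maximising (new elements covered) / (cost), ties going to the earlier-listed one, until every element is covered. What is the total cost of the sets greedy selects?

Pick 1: B3 adds 4 new (1, 2, 3, 4) at cost 4 (ratio 4/4).
Pick 2: B4 adds 4 new (5, 6, 7, 9) at cost 10 (ratio 4/10).
Pick 3: B1 adds 2 new (8, 10) at cost 18 (ratio 2/18).
Greedy total cost: 4 + 10 + 18 = 32. (The true optimum is 22, so greedy overshoots here.)

32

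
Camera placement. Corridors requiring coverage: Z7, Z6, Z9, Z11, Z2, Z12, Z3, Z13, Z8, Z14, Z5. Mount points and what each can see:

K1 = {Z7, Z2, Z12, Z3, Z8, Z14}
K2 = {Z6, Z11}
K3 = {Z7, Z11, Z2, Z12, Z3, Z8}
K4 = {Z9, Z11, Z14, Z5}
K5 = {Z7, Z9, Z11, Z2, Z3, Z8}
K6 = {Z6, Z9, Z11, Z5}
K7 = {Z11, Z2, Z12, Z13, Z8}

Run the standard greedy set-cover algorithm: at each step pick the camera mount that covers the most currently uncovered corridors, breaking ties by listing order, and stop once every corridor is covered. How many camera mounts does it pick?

Pick 1: K1 covers 6 new corridors (Z7, Z2, Z12, Z3, Z8, Z14).
Pick 2: K6 covers 4 new corridors (Z6, Z9, Z11, Z5).
Pick 3: K7 covers 1 new corridors (Z13).
Greedy uses 3 camera mounts.

3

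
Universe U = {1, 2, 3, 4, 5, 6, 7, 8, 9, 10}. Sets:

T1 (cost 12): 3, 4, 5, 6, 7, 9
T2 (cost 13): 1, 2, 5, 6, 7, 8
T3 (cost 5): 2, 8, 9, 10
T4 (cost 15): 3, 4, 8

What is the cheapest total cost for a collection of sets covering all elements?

30

T1, T2, T3 cover every element at cost 12 + 13 + 5 = 30.
Any cover uses at least 3 sets; among all covering selections none totals below 30.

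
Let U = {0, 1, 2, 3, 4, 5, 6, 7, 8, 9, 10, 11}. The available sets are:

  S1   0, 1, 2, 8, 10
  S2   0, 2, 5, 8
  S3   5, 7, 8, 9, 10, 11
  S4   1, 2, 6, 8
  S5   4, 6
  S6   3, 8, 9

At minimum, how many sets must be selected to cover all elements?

S1, S3, S5, S6 together cover {0, 1, 2, 3, 4, 5, 6, 7, 8, 9, 10, 11} — every element.
No 3 of the 6 sets cover everything (all 20 triples fall short), so 4 is minimum.

4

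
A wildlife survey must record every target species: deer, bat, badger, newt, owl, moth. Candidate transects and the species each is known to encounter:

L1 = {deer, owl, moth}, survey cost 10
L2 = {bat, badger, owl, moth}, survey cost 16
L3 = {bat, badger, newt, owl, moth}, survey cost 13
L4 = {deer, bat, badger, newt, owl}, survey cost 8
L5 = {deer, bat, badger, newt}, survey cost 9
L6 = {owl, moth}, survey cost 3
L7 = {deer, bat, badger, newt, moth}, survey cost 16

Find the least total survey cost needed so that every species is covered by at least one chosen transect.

11

L4, L6 cover every species at survey cost 8 + 3 = 11.
Any cover uses at least 2 transects; among all covering selections none totals below 11.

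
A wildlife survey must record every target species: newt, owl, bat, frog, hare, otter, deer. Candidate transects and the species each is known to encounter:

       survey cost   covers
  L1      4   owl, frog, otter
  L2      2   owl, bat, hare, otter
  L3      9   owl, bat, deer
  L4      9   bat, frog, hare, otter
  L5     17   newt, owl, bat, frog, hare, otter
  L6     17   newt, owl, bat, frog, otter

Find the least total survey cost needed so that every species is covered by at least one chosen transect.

L3, L5 cover every species at survey cost 9 + 17 = 26.
Any cover uses at least 2 transects; among all covering selections none totals below 26.

26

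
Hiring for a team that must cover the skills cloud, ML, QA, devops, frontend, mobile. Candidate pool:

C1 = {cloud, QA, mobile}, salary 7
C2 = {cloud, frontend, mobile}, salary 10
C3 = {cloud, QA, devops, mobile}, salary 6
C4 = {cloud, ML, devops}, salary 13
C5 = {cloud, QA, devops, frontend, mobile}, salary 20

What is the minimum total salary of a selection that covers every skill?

C2, C3, C4 cover every skill at salary 10 + 6 + 13 = 29.
Any cover uses at least 2 candidates; among all covering selections none totals below 29.

29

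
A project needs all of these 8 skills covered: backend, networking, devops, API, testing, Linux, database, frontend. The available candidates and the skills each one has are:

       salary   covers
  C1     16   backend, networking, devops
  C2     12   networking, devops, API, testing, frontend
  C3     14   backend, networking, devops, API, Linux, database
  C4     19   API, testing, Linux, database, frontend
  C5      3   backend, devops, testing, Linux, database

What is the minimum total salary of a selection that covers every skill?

15

C2, C5 cover every skill at salary 12 + 3 = 15.
Any cover uses at least 2 candidates; among all covering selections none totals below 15.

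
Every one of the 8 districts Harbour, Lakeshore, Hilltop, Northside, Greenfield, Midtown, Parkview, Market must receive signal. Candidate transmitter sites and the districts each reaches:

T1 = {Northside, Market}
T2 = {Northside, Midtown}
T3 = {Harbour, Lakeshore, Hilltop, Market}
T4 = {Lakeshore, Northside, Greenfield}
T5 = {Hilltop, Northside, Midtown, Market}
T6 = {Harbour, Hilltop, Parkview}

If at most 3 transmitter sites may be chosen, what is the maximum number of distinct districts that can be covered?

Choosing T4, T5, T6 covers {Harbour, Lakeshore, Hilltop, Northside, Greenfield, Midtown, Parkview, Market} — 8 districts.
That is all 8 districts.

8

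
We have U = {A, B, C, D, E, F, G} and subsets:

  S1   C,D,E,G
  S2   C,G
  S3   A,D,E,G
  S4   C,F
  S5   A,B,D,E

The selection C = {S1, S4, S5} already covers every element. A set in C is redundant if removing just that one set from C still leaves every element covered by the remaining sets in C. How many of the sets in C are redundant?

Drop S1: G uncovered — not redundant.
Drop S4: F uncovered — not redundant.
Drop S5: A, B uncovered — not redundant.
None of the sets in C is redundant.

0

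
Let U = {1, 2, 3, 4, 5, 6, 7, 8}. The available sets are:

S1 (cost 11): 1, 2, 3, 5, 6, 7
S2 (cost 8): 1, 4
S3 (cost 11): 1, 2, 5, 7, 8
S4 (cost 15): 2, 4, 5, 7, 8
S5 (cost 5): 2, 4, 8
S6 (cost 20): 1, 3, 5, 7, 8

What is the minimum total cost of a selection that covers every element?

S1, S5 cover every element at cost 11 + 5 = 16.
Any cover uses at least 2 sets; among all covering selections none totals below 16.

16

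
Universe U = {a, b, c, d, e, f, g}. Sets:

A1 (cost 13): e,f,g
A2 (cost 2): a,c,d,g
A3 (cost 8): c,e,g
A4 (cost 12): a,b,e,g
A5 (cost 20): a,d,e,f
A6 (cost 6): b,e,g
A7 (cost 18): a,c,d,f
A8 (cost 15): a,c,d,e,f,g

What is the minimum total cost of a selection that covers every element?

A6, A8 cover every element at cost 6 + 15 = 21.
Any cover uses at least 2 sets; among all covering selections none totals below 21.

21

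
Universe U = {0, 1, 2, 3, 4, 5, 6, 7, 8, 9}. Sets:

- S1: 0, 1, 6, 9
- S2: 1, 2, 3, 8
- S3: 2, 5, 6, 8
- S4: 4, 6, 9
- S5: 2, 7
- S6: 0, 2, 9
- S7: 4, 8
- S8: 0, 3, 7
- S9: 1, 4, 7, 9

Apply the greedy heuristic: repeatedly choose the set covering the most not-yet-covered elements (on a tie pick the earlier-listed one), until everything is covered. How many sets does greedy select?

4

Pick 1: S1 covers 4 new elements (0, 1, 6, 9).
Pick 2: S2 covers 3 new elements (2, 3, 8).
Pick 3: S9 covers 2 new elements (4, 7).
Pick 4: S3 covers 1 new elements (5).
Greedy uses 4 sets. (The true minimum is 3.)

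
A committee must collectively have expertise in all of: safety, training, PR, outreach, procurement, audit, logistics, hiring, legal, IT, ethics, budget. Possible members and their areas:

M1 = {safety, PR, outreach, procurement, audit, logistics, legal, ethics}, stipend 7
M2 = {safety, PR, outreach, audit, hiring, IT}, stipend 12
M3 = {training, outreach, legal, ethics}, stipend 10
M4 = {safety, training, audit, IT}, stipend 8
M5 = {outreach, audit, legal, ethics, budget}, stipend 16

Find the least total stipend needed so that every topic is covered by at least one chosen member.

M1, M2, M4, M5 cover every topic at stipend 7 + 12 + 8 + 16 = 43.
Any cover uses at least 4 members; among all covering selections none totals below 43.

43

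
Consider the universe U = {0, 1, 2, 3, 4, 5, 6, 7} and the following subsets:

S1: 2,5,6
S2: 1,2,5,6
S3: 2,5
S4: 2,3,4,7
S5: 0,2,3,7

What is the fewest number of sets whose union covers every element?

S2, S4, S5 together cover {0, 1, 2, 3, 4, 5, 6, 7} — every element.
No 2 of the 5 sets cover everything (all 10 pairs fall short), so 3 is minimum.

3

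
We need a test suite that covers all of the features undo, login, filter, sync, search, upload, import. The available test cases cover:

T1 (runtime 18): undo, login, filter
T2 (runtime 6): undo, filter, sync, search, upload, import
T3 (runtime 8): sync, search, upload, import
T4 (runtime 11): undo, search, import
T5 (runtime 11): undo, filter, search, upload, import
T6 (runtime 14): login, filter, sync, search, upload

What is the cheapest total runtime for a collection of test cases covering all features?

20

T2, T6 cover every feature at runtime 6 + 14 = 20.
Any cover uses at least 2 test cases; among all covering selections none totals below 20.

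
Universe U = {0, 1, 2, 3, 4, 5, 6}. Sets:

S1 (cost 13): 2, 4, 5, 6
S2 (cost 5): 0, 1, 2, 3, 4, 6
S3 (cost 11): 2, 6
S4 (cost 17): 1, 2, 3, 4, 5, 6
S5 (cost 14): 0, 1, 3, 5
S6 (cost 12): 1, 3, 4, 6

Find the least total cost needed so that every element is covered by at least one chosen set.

18

S1, S2 cover every element at cost 13 + 5 = 18.
Any cover uses at least 2 sets; among all covering selections none totals below 18.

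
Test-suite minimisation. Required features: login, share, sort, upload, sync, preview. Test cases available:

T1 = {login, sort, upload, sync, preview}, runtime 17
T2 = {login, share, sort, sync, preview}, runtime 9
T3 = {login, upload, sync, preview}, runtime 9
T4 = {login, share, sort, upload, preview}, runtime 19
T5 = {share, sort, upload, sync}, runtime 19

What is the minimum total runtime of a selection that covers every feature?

T2, T3 cover every feature at runtime 9 + 9 = 18.
Any cover uses at least 2 test cases; among all covering selections none totals below 18.

18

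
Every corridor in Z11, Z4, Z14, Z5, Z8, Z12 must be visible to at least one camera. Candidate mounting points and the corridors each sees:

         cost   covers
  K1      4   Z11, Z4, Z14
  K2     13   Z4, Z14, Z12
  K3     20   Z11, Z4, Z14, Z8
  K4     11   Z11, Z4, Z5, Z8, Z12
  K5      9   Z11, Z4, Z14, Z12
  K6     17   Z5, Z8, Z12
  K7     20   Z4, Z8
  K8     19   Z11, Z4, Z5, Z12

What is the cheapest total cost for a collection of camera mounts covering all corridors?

K1, K4 cover every corridor at cost 4 + 11 = 15.
Any cover uses at least 2 camera mounts; among all covering selections none totals below 15.

15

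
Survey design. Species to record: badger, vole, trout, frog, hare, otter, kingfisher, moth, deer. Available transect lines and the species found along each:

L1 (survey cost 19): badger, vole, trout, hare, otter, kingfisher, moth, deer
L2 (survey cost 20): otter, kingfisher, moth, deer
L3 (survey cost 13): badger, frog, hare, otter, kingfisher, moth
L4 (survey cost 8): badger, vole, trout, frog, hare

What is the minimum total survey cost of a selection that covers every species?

27

L1, L4 cover every species at survey cost 19 + 8 = 27.
Any cover uses at least 2 transects; among all covering selections none totals below 27.
Greedy by coverage-per-survey cost would pick L4, L3, L1 for 40 — worse than the optimum 27.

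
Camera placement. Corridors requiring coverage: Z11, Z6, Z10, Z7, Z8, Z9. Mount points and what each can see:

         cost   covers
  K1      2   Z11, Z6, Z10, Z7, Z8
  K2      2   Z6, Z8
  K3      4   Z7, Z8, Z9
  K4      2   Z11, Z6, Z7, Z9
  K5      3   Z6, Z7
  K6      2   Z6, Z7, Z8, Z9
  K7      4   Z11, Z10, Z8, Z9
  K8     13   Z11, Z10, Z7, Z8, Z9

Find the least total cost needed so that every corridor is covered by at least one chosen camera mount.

4

K1, K4 cover every corridor at cost 2 + 2 = 4.
Any cover uses at least 2 camera mounts; among all covering selections none totals below 4.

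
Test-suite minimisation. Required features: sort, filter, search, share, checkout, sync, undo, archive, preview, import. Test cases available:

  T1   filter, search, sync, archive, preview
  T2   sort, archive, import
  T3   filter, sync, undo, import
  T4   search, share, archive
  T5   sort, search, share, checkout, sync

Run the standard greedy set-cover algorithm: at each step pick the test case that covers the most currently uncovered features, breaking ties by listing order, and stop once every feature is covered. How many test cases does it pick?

Pick 1: T1 covers 5 new features (filter, search, sync, archive, preview).
Pick 2: T5 covers 3 new features (sort, share, checkout).
Pick 3: T3 covers 2 new features (undo, import).
Greedy uses 3 test cases.

3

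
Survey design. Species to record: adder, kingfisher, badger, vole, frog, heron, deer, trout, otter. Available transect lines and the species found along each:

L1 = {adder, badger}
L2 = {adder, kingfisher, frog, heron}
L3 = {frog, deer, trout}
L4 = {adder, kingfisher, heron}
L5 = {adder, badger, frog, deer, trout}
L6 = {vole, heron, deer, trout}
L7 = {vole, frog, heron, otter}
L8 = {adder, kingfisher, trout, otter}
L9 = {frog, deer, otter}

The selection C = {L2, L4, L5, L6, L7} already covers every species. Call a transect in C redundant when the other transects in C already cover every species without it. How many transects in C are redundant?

Drop L2: the rest still cover every species — redundant.
Drop L4: the rest still cover every species — redundant.
Drop L5: badger uncovered — not redundant.
Drop L6: the rest still cover every species — redundant.
Drop L7: otter uncovered — not redundant.
3 redundant: L2, L4, L6.

3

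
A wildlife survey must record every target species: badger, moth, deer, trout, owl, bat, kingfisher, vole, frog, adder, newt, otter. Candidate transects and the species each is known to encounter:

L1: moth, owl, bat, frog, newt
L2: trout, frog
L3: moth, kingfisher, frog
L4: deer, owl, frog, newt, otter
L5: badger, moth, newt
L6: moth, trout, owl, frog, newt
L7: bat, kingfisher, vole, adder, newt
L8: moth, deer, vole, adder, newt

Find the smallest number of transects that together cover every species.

4

L2, L4, L5, L7 together cover {badger, moth, deer, trout, owl, bat, kingfisher, vole, frog, adder, newt, otter} — every species.
No 3 of the 8 transects cover everything (all 56 triples fall short), so 4 is minimum.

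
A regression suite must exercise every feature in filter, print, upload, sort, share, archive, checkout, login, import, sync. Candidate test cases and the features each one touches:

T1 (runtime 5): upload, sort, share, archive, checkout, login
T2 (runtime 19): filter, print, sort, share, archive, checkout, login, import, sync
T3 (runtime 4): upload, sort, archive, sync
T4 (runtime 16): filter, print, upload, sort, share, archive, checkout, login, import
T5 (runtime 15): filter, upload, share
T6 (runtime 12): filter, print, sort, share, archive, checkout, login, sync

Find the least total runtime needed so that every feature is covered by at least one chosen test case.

T3, T4 cover every feature at runtime 4 + 16 = 20.
Any cover uses at least 2 test cases; among all covering selections none totals below 20.

20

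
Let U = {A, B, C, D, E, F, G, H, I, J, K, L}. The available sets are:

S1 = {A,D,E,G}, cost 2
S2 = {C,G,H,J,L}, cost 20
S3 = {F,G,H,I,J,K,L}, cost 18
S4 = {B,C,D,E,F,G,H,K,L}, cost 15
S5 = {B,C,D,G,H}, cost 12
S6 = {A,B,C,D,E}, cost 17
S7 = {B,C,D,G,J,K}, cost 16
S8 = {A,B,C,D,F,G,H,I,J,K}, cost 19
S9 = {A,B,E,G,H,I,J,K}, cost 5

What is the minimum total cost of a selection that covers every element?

S4, S9 cover every element at cost 15 + 5 = 20.
Any cover uses at least 2 sets; among all covering selections none totals below 20.
Greedy by coverage-per-cost would pick S1, S9, S4 for 22 — worse than the optimum 20.

20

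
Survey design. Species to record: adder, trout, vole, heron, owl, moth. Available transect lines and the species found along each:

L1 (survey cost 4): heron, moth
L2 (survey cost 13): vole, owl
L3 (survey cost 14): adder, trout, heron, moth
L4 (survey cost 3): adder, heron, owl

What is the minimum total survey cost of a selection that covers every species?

27

L2, L3 cover every species at survey cost 13 + 14 = 27.
Any cover uses at least 2 transects; among all covering selections none totals below 27.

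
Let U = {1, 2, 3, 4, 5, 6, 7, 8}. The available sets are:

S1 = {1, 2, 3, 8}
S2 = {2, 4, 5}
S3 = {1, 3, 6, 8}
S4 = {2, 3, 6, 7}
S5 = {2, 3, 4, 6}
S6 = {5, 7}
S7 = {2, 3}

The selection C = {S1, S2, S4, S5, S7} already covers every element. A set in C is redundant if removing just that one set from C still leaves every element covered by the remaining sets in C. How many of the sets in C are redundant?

2

Drop S1: 1, 8 uncovered — not redundant.
Drop S2: 5 uncovered — not redundant.
Drop S4: 7 uncovered — not redundant.
Drop S5: the rest still cover every element — redundant.
Drop S7: the rest still cover every element — redundant.
2 redundant: S5, S7.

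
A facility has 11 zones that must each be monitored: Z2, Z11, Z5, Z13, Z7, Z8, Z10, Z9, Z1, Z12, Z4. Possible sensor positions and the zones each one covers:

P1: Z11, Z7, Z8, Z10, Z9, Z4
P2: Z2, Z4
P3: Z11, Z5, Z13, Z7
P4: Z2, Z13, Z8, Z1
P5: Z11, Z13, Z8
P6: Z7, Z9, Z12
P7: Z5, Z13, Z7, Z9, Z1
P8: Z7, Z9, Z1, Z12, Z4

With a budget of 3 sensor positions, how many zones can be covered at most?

Choosing P1, P2, P7 covers {Z2, Z11, Z5, Z13, Z7, Z8, Z10, Z9, Z1, Z4} — 10 zones.
No choice of 3 sensor positions does better; here Z12 is left uncovered.

10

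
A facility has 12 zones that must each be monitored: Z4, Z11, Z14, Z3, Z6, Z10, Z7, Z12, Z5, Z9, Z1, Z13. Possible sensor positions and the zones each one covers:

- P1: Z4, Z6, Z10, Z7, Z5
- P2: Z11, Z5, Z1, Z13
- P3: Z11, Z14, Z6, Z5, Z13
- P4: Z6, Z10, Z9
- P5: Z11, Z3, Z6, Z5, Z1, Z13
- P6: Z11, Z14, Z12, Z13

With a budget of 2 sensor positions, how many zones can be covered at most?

9

Choosing P1, P5 covers {Z4, Z11, Z3, Z6, Z10, Z7, Z5, Z1, Z13} — 9 zones.
No choice of 2 sensor positions does better; here Z14, Z12, Z9 are left uncovered.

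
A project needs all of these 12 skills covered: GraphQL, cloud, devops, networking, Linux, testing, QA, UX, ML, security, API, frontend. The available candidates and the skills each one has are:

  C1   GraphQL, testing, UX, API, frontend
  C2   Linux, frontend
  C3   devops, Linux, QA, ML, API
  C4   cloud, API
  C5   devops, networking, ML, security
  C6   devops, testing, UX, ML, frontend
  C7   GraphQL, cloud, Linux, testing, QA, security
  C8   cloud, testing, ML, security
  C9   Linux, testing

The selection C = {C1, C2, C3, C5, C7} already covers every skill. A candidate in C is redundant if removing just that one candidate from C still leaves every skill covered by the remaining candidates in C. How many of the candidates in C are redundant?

Drop C1: UX uncovered — not redundant.
Drop C2: the rest still cover every skill — redundant.
Drop C3: the rest still cover every skill — redundant.
Drop C5: networking uncovered — not redundant.
Drop C7: cloud uncovered — not redundant.
2 redundant: C2, C3.

2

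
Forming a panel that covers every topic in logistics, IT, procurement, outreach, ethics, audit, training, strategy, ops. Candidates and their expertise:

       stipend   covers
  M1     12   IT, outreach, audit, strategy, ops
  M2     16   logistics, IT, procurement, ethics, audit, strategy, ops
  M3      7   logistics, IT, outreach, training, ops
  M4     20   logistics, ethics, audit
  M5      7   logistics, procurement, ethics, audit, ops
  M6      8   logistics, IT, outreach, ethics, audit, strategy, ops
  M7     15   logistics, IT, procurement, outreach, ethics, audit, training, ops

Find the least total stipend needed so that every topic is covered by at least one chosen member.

M3, M5, M6 cover every topic at stipend 7 + 7 + 8 = 22.
Any cover uses at least 2 members; among all covering selections none totals below 22.

22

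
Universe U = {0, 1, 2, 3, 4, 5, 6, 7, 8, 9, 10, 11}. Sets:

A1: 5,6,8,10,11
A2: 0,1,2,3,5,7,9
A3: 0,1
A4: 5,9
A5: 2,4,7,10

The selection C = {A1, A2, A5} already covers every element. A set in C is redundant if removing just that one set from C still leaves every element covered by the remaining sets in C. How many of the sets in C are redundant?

Drop A1: 6, 8, 11 uncovered — not redundant.
Drop A2: 0, 1, 3, 9 uncovered — not redundant.
Drop A5: 4 uncovered — not redundant.
None of the sets in C is redundant.

0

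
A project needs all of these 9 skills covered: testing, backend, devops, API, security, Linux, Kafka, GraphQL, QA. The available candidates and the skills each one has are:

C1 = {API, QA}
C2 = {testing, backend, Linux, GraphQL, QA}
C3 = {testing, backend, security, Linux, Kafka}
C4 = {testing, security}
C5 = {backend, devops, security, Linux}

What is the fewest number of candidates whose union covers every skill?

4

C1, C2, C3, C5 together cover {testing, backend, devops, API, security, Linux, Kafka, GraphQL, QA} — every skill.
No 3 of the 5 candidates cover everything (all 10 triples fall short), so 4 is minimum.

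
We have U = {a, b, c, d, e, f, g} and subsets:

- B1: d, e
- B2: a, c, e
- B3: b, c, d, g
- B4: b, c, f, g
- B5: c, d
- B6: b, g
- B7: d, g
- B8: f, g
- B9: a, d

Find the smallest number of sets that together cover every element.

3

B1, B2, B4 together cover {a, b, c, d, e, f, g} — every element.
No 2 of the 9 sets cover everything (all 36 pairs fall short), so 3 is minimum.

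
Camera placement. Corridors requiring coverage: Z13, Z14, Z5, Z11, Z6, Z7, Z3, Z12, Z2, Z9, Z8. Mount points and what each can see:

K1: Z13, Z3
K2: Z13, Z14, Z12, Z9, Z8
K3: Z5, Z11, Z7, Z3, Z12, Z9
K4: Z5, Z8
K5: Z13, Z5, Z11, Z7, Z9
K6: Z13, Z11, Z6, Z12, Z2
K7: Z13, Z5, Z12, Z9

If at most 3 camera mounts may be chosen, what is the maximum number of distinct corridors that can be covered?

11

Choosing K2, K3, K6 covers {Z13, Z14, Z5, Z11, Z6, Z7, Z3, Z12, Z2, Z9, Z8} — 11 corridors.
That is all 11 corridors.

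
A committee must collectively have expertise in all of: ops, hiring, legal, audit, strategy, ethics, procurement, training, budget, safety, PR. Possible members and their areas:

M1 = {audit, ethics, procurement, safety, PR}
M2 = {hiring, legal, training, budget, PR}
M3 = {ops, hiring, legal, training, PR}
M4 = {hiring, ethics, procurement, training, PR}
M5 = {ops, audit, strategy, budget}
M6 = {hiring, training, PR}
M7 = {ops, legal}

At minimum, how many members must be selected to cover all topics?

M1, M2, M5 together cover {ops, hiring, legal, audit, strategy, ethics, procurement, training, budget, safety, PR} — every topic.
No 2 of the 7 members cover everything (all 21 pairs fall short), so 3 is minimum.

3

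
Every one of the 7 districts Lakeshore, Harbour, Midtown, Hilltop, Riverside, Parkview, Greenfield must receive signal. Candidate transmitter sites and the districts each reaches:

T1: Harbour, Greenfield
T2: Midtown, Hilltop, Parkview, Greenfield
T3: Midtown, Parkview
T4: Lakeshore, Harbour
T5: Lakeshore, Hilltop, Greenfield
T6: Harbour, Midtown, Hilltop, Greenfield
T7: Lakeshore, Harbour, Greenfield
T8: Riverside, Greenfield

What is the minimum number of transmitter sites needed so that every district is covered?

3

T2, T4, T8 together cover {Lakeshore, Harbour, Midtown, Hilltop, Riverside, Parkview, Greenfield} — every district.
No 2 of the 8 transmitter sites cover everything (all 28 pairs fall short), so 3 is minimum.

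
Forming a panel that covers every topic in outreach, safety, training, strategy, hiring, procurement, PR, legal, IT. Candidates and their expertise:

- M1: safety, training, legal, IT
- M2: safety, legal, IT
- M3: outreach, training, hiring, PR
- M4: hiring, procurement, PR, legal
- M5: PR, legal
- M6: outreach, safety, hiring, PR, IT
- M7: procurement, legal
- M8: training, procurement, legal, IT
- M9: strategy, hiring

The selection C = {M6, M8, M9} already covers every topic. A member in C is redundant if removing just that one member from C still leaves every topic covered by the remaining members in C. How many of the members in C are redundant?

0

Drop M6: outreach, safety, PR uncovered — not redundant.
Drop M8: training, procurement, legal uncovered — not redundant.
Drop M9: strategy uncovered — not redundant.
None of the members in C is redundant.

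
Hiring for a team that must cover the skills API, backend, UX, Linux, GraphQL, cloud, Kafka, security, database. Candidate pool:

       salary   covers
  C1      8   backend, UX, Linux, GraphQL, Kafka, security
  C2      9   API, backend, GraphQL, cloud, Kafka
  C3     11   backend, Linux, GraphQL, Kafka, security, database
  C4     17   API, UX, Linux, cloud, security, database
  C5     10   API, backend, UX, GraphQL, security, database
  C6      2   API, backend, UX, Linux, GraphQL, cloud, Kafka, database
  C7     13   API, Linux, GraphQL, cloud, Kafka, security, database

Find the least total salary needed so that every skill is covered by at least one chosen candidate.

10

C1, C6 cover every skill at salary 8 + 2 = 10.
Any cover uses at least 2 candidates; among all covering selections none totals below 10.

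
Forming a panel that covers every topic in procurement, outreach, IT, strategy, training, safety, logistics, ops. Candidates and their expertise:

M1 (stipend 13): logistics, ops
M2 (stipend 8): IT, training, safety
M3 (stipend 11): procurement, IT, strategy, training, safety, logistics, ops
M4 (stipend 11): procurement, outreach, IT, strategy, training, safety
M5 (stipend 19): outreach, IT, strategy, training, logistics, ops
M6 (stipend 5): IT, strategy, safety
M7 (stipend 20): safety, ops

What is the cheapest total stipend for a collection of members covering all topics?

22

M3, M4 cover every topic at stipend 11 + 11 = 22.
Any cover uses at least 2 members; among all covering selections none totals below 22.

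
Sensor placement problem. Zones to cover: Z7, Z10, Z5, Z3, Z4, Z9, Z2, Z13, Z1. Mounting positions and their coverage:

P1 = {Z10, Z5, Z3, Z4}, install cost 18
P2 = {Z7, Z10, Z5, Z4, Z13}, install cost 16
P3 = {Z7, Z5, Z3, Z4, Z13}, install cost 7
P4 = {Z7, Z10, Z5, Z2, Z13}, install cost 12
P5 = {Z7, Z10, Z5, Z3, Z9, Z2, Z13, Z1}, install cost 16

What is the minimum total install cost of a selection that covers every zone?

P3, P5 cover every zone at install cost 7 + 16 = 23.
Any cover uses at least 2 sensor positions; among all covering selections none totals below 23.

23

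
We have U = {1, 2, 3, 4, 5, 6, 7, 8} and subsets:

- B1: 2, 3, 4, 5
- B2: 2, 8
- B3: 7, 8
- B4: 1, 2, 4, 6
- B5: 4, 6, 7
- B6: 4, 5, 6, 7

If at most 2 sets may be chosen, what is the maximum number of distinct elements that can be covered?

Choosing B1, B3 covers {2, 3, 4, 5, 7, 8} — 6 elements.
No choice of 2 sets does better; here 1, 6 are left uncovered.

6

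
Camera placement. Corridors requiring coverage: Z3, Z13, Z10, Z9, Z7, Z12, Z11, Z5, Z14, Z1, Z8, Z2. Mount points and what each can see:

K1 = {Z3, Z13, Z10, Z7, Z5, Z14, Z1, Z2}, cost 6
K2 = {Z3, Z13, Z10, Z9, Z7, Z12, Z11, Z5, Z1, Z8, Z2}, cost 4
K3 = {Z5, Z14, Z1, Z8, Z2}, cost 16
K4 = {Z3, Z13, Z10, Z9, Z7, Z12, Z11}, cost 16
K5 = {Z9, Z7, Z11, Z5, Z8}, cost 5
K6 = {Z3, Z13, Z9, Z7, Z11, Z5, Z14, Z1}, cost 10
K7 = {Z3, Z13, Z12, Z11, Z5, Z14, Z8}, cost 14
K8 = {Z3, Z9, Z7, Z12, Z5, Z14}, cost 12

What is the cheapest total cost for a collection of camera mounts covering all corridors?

K1, K2 cover every corridor at cost 6 + 4 = 10.
Any cover uses at least 2 camera mounts; among all covering selections none totals below 10.

10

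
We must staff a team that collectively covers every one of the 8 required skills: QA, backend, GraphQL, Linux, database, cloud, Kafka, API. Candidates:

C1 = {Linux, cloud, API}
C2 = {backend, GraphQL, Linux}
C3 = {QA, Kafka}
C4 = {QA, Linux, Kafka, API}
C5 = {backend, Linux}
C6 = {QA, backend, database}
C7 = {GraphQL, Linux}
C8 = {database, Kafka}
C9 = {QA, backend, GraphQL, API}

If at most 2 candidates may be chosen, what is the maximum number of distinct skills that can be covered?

Choosing C1, C6 covers {QA, backend, Linux, database, cloud, API} — 6 skills.
No choice of 2 candidates does better; here GraphQL, Kafka are left uncovered.

6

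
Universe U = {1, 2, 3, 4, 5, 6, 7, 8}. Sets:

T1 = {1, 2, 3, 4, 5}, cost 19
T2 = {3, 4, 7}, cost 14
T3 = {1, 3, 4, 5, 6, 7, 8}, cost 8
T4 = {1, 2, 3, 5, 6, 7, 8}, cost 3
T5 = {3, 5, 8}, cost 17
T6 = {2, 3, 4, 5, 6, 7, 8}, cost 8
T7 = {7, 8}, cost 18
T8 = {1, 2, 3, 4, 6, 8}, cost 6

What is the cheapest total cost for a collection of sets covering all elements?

T4, T8 cover every element at cost 3 + 6 = 9.
Any cover uses at least 2 sets; among all covering selections none totals below 9.

9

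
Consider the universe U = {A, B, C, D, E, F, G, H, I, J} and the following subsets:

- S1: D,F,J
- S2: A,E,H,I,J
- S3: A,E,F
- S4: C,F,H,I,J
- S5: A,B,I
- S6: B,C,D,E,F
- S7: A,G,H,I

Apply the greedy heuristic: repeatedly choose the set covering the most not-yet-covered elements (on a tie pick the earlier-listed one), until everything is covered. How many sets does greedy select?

Pick 1: S2 covers 5 new elements (A, E, H, I, J).
Pick 2: S6 covers 4 new elements (B, C, D, F).
Pick 3: S7 covers 1 new elements (G).
Greedy uses 3 sets.

3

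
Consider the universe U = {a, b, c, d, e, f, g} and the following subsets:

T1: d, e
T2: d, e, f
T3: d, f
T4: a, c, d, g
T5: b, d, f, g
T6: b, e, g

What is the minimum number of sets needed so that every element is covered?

T1, T4, T5 together cover {a, b, c, d, e, f, g} — every element.
No 2 of the 6 sets cover everything (all 15 pairs fall short), so 3 is minimum.

3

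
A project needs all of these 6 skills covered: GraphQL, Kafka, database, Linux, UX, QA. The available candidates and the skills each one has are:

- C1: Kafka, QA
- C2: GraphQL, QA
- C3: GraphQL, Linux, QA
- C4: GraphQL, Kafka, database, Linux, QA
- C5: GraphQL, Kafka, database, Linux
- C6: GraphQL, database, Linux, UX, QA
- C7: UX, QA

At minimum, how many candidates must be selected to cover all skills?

C1, C6 together cover {GraphQL, Kafka, database, Linux, UX, QA} — every skill.
No single candidate contains all 6 skills, so 2 is optimal.

2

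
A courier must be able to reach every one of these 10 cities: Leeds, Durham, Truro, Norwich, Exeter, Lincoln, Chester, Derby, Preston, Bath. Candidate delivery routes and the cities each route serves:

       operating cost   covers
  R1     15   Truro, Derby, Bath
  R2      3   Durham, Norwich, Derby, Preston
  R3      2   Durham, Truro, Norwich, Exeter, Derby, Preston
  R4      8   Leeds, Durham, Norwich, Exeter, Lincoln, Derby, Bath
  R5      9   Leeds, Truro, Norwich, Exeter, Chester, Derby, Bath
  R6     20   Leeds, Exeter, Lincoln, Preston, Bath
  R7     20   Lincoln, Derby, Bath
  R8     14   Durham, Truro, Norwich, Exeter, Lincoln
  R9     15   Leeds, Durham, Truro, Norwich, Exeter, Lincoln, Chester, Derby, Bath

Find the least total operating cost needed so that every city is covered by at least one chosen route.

R3, R9 cover every city at operating cost 2 + 15 = 17.
Any cover uses at least 2 routes; among all covering selections none totals below 17.
Greedy by coverage-per-operating cost would pick R3, R4, R5 for 19 — worse than the optimum 17.

17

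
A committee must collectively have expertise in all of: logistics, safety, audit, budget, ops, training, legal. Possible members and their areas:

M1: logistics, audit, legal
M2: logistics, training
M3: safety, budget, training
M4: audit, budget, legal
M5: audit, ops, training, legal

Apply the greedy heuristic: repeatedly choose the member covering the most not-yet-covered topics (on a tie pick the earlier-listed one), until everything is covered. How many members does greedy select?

3

Pick 1: M5 covers 4 new topics (audit, ops, training, legal).
Pick 2: M3 covers 2 new topics (safety, budget).
Pick 3: M1 covers 1 new topics (logistics).
Greedy uses 3 members.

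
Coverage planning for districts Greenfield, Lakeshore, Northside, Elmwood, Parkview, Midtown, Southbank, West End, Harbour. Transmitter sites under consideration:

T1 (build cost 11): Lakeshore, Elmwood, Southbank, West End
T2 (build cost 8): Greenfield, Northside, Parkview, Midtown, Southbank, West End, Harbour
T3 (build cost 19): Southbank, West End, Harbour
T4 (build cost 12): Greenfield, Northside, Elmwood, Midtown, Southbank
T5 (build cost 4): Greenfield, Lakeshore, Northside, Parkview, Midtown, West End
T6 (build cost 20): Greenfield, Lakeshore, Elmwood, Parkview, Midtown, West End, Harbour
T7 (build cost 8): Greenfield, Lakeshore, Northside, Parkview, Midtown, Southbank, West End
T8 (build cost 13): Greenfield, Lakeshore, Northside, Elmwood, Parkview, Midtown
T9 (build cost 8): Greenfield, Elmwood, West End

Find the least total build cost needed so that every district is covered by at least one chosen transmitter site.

19

T1, T2 cover every district at build cost 11 + 8 = 19.
Any cover uses at least 2 transmitter sites; among all covering selections none totals below 19.
Greedy by coverage-per-build cost would pick T5, T2, T9 for 20 — worse than the optimum 19.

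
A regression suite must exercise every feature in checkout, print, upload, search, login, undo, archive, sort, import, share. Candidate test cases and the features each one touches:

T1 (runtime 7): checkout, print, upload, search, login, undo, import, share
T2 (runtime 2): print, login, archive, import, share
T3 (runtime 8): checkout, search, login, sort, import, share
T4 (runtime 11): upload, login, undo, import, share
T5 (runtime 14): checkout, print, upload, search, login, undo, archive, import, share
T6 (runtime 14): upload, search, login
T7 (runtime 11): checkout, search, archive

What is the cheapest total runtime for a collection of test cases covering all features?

T1, T2, T3 cover every feature at runtime 7 + 2 + 8 = 17.
Any cover uses at least 2 test cases; among all covering selections none totals below 17.

17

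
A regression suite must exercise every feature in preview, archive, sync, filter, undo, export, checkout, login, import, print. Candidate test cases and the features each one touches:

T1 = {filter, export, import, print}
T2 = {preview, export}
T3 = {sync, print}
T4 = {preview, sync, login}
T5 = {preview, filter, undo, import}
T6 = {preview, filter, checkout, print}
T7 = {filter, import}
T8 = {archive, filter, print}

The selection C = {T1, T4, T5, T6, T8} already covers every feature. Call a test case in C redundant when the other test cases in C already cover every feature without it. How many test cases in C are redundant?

0

Drop T1: export uncovered — not redundant.
Drop T4: sync, login uncovered — not redundant.
Drop T5: undo uncovered — not redundant.
Drop T6: checkout uncovered — not redundant.
Drop T8: archive uncovered — not redundant.
None of the test cases in C is redundant.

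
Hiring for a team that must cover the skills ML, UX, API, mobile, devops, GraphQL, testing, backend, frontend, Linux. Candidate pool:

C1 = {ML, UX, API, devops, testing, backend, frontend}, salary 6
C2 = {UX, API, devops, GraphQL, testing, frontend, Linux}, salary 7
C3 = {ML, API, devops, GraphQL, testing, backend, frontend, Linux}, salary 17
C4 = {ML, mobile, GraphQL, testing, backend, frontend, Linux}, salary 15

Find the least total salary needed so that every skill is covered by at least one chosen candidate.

21

C1, C4 cover every skill at salary 6 + 15 = 21.
Any cover uses at least 2 candidates; among all covering selections none totals below 21.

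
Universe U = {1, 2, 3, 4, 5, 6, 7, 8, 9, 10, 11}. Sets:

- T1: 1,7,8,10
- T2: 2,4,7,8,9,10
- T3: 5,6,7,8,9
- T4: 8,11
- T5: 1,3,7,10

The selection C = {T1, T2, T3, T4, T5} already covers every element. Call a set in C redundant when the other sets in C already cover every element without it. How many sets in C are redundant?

Drop T1: the rest still cover every element — redundant.
Drop T2: 2, 4 uncovered — not redundant.
Drop T3: 5, 6 uncovered — not redundant.
Drop T4: 11 uncovered — not redundant.
Drop T5: 3 uncovered — not redundant.
1 redundant: T1.

1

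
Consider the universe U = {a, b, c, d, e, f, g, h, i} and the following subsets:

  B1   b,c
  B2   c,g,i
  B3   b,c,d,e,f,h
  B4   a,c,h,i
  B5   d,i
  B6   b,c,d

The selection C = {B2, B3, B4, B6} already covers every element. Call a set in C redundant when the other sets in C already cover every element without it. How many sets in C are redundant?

Drop B2: g uncovered — not redundant.
Drop B3: e, f uncovered — not redundant.
Drop B4: a uncovered — not redundant.
Drop B6: the rest still cover every element — redundant.
1 redundant: B6.

1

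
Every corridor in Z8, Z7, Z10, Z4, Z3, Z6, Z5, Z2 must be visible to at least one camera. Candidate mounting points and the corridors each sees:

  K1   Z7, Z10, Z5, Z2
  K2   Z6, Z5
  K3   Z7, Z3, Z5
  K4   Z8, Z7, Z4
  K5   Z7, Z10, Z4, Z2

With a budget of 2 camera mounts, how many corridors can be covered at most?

Choosing K1, K4 covers {Z8, Z7, Z10, Z4, Z5, Z2} — 6 corridors.
No choice of 2 camera mounts does better; here Z3, Z6 are left uncovered.

6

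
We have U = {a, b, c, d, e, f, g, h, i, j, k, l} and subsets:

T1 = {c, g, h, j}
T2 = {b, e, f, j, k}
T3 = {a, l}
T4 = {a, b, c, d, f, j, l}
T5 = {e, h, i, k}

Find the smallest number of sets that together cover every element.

T1, T4, T5 together cover {a, b, c, d, e, f, g, h, i, j, k, l} — every element.
No 2 of the 5 sets cover everything (all 10 pairs fall short), so 3 is minimum.

3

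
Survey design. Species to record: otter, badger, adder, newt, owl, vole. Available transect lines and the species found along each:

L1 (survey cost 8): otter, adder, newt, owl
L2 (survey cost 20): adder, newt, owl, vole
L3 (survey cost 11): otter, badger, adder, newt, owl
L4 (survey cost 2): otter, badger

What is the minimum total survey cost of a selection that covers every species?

22

L2, L4 cover every species at survey cost 20 + 2 = 22.
Any cover uses at least 2 transects; among all covering selections none totals below 22.
Greedy by coverage-per-survey cost would pick L4, L1, L2 for 30 — worse than the optimum 22.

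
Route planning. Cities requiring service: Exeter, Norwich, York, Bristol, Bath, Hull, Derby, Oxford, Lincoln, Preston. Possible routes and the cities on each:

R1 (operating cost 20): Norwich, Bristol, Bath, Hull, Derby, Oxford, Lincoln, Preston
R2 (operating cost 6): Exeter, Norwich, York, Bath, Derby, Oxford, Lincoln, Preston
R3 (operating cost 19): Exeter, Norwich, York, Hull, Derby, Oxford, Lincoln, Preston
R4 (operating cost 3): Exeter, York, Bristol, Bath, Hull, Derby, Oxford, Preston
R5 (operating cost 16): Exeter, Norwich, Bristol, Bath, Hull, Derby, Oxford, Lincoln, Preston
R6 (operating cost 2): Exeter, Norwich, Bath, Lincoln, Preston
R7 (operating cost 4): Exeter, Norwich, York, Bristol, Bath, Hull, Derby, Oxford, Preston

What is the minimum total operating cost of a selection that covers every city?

R4, R6 cover every city at operating cost 3 + 2 = 5.
Any cover uses at least 2 routes; among all covering selections none totals below 5.

5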